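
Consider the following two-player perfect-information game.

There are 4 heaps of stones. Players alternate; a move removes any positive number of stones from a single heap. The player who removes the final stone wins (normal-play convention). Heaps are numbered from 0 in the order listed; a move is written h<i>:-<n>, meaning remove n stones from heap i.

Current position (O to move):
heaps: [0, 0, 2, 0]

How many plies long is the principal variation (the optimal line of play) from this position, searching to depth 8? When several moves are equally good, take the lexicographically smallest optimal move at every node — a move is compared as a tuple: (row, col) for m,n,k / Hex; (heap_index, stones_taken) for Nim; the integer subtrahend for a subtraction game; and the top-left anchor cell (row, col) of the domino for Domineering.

[(0,0,2,0)] O move#1: h2:-1:-1/(0,0,1,0), h2:-2:+1/(0,0,0,0)*
[(0,0,0,0)] end (terminal -1, X#2); searched (0,0,2,0) to 8

PV length from [(0,0,2,0)]: 1 ply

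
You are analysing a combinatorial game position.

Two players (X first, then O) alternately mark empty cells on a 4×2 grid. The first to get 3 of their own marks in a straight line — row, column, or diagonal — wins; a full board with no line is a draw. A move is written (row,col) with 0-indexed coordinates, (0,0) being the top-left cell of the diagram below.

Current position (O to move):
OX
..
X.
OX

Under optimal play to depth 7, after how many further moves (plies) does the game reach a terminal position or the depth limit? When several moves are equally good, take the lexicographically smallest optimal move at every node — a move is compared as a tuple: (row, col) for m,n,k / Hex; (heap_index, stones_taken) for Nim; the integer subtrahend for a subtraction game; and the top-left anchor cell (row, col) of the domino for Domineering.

PV length from [OX/../X./OX]: 3 plies

[OX/../X./OX] O move#1: (1,0):+0/OX/O./X./OX*, (1,1):+0/OX/.O/X./OX, (2,1):+0/OX/../XO/OX
[OX/O./X./OX] X move#2: (1,1):+0/OX/OX/X./OX*, (2,1):+0/OX/O./XX/OX
[OX/OX/X./OX] O move#3: (2,1):+0/OX/OX/XO/OX*
[OX/OX/XO/OX] end (terminal +0, X#4); searched OX/../X./OX to 7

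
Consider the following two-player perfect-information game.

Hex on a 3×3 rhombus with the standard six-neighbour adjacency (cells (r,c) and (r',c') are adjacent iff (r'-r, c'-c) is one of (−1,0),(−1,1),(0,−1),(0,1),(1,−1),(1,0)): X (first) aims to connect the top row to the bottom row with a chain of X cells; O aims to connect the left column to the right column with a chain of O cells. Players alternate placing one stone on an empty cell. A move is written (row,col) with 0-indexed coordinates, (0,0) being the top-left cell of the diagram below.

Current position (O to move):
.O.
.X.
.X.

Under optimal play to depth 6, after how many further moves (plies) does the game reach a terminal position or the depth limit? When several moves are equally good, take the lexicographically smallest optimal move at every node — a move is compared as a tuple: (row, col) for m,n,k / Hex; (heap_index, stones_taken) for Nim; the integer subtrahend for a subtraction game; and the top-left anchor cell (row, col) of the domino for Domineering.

PV length from [.O./.X./.X.]: 3 plies

[.O./.X./.X.] O move#1: (0,0):-1/OO./.X./.X., (0,2):+1/.OO/.X./.X.*, (1,0):-1/.O./OX./.X., (1,2):-1/.O./.XO/.X., (2,0):-1/.O./.X./OX., (2,2):-1/.O./.X./.XO
[.OO/.X./.X.] X move#2: (0,0):-1/XOO/.X./.X.*, (1,0):-1/.OO/XX./.X., (1,2):-1/.OO/.XX/.X., (2,0):-1/.OO/.X./XX., (2,2):-1/.OO/.X./.XX
[XOO/.X./.X.] O move#3: (1,0):+1/XOO/OX./.X.*, (1,2):-1/XOO/.XO/.X., (2,0):-1/XOO/.X./OX., (2,2):-1/XOO/.X./.XO
[XOO/OX./.X.] end (terminal -1, X#4); searched .O./.X./.X. to 6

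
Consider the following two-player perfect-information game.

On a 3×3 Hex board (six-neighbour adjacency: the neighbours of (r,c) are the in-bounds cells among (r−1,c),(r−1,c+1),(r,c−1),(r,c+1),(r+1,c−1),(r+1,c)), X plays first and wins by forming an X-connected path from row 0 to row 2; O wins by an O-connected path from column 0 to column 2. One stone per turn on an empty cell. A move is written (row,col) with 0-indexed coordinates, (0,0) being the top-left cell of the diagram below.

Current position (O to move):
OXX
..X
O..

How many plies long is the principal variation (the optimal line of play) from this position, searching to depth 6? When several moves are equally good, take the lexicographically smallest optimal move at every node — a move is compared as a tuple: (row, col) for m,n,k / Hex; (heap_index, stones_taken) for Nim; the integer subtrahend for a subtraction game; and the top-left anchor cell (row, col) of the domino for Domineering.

PV length from [OXX/..X/O..]: 4 plies

p1 O@[OXX/..X/O..]: (1,0)[OXX/O.X/O..]-1* (1,1)[OXX/.OX/O..]-1 (2,1)[OXX/..X/OO.]-1 (2,2)[OXX/..X/O.O]-1
p2 X@[OXX/O.X/O..]: (1,1)[OXX/OXX/O..]+1* (2,1)[OXX/O.X/OX.]+1 (2,2)[OXX/O.X/O.X]+1
p3 O@[OXX/OXX/O..]: (2,1)[OXX/OXX/OO.]-1* (2,2)[OXX/OXX/O.O]-1
p4 X@[OXX/OXX/OO.]: (2,2)[OXX/OXX/OOX]+1*
p5 O@[OXX/OXX/OOX] terminal -1; root [OXX/..X/O..] d6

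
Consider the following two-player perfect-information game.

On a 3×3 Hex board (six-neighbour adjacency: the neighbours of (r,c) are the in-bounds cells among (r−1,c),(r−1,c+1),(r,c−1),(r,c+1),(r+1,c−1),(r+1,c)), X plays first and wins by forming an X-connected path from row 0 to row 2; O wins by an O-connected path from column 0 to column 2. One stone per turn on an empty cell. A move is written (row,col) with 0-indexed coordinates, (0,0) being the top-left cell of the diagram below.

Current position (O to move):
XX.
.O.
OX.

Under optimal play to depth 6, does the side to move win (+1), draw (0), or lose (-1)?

p1 O@[XX./.O./OX.]: (0,2)[XXO/.O./OX.]+1* (1,0)[XX./OO./OX.]+1 (1,2)[XX./.OO/OX.]+1 (2,2)[XX./.O./OXO]+1
p2 X@[XXO/.O./OX.] terminal -1; root [XX./.O./OX.] d6

value(XX./.O./OX., O) = +1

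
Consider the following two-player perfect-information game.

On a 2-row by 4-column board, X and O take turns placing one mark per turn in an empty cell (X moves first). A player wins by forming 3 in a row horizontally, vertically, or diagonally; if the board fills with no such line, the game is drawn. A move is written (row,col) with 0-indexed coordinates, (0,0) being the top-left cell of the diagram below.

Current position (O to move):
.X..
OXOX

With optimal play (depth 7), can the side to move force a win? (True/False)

p1 O@[.X../OXOX]: (0,0)[OX../OXOX]+0* (0,2)[.XO./OXOX]+0 (0,3)[.X.O/OXOX]+0
p2 X@[OX../OXOX]: (0,2)[OXX./OXOX]+0* (0,3)[OX.X/OXOX]+0
p3 O@[OXX./OXOX]: (0,3)[OXXO/OXOX]+0*
p4 X@[OXXO/OXOX] terminal +0; root [.X../OXOX] d7

O winning at [.X../OXOX]: False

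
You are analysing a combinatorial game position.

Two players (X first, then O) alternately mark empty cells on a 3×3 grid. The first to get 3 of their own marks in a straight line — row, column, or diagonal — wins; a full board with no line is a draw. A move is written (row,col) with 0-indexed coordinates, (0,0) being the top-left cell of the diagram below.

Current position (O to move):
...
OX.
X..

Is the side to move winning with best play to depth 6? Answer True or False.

[.../OX./X..] O move#1: (0,0):-1/O../OX./X..*, (0,1):-1/.O./OX./X.., (0,2):-1/..O/OX./X.., (1,2):-1/.../OXO/X.., (2,1):-1/.../OX./XO., (2,2):-1/.../OX./X.O
[O../OX./X..] X move#2: (0,1):+1/OX./OX./X..*, (0,2):+1/O.X/OX./X.., (1,2):+0/O../OXX/X.., (2,1):+1/O../OX./XX., (2,2):+1/O../OX./X.X
[OX./OX./X..] O move#3: (0,2):-1/OXO/OX./X..*, (1,2):-1/OX./OXO/X.., (2,1):-1/OX./OX./XO., (2,2):-1/OX./OX./X.O
[OXO/OX./X..] X move#4: (1,2):+0/OXO/OXX/X.., (2,1):+1/OXO/OX./XX.*, (2,2):+0/OXO/OX./X.X
[OXO/OX./XX.] end (terminal -1, O#5); searched .../OX./X.. to 6

O winning at [.../OX./X..]: False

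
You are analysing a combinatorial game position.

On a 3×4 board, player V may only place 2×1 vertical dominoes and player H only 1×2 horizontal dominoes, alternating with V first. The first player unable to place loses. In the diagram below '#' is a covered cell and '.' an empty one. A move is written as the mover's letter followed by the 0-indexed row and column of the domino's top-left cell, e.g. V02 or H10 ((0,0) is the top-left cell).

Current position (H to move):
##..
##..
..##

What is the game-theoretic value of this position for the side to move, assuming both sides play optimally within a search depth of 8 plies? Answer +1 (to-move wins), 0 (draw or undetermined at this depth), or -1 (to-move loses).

value(##../##../..##, H) = +1

p1 H@[##../##../..##]: H02[####/##../..##]+1* H12[##../####/..##]+1 H20[##../##../####]-1
p2 V@[####/##../..##] terminal -1; root [##../##../..##] d8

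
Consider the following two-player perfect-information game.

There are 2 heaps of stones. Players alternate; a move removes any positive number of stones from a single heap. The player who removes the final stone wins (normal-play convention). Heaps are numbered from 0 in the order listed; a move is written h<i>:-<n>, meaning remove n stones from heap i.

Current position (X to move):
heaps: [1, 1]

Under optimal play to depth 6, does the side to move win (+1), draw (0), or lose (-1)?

[(1,1)] X move#1: h0:-1:-1/(0,1)*, h1:-1:-1/(1,0)
[(0,1)] O move#2: h1:-1:+1/(0,0)*
[(0,0)] end (terminal -1, X#3); searched (1,1) to 6

value((1,1), X) = -1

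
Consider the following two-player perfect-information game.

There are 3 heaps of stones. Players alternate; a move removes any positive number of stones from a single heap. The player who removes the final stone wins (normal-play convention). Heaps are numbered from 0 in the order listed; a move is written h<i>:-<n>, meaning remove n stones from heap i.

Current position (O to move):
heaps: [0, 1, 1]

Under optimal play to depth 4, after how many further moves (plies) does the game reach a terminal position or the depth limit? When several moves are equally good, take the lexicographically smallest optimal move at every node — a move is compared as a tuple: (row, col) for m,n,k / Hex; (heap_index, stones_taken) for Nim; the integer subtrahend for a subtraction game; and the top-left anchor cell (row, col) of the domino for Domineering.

[(0,1,1)] O move#1: h1:-1:-1/(0,0,1)*, h2:-1:-1/(0,1,0)
[(0,0,1)] X move#2: h2:-1:+1/(0,0,0)*
[(0,0,0)] end (terminal -1, O#3); searched (0,1,1) to 4

PV length from [(0,1,1)]: 2 plies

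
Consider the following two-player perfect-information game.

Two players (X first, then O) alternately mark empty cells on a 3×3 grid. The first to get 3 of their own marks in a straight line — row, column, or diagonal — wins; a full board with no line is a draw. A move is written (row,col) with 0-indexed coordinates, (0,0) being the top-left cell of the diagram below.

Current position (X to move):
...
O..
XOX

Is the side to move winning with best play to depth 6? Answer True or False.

ply 1, X at .../O../XOX | (0,0)=-1→X../O../XOX; (0,1)=+0→.X./O../XOX; (0,2)=+1→..X/O../XOX*; (1,1)=+1→.../OX./XOX; (1,2)=+0→.../O.X/XOX
ply 2, O at ..X/O../XOX | (0,0)=-1→O.X/O../XOX*; (0,1)=-1→.OX/O../XOX; (1,1)=-1→..X/OO./XOX; (1,2)=-1→..X/O.O/XOX
ply 3, X at O.X/O../XOX | (0,1)=+1→OXX/O../XOX*; (1,1)=+1→O.X/OX./XOX; (1,2)=+1→O.X/O.X/XOX
ply 4, O at OXX/O../XOX | (1,1)=-1→OXX/OO./XOX*; (1,2)=-1→OXX/O.O/XOX
ply 5, X at OXX/OO./XOX | (1,2)=+1→OXX/OOX/XOX*
ply 6: OXX/OOX/XOX is terminal -1 (O); from .../O../XOX depth 6

X winning at [.../O../XOX]: True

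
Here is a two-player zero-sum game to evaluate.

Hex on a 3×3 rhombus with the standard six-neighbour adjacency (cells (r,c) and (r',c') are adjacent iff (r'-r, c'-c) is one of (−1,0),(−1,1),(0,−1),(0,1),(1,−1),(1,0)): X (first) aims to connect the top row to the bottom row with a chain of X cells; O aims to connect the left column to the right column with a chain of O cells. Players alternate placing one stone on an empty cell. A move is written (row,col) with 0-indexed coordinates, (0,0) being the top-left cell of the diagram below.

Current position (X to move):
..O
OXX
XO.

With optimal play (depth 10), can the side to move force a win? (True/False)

[..O/OXX/XO.] X move#1: (0,0):-1/X.O/OXX/XO., (0,1):+1/.XO/OXX/XO.*, (2,2):-1/..O/OXX/XOX
[.XO/OXX/XO.] end (terminal -1, O#2); searched ..O/OXX/XO. to 10

X winning at [..O/OXX/XO.]: True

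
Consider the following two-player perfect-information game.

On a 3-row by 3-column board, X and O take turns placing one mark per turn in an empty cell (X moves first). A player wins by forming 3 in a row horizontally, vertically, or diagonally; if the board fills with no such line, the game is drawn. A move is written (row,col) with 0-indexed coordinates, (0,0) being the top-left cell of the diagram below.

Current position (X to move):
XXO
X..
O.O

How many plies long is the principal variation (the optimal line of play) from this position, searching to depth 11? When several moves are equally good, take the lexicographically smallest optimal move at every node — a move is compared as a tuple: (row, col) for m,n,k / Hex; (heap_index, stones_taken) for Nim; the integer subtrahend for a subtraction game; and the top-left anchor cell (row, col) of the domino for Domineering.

PV length from [XXO/X../O.O]: 2 plies

ply 1, X at XXO/X../O.O | (1,1)=-1→XXO/XX./O.O*; (1,2)=-1→XXO/X.X/O.O; (2,1)=-1→XXO/X../OXO
ply 2, O at XXO/XX./O.O | (1,2)=+1→XXO/XXO/O.O*; (2,1)=+1→XXO/XX./OOO
ply 3: XXO/XXO/O.O is terminal -1 (X); from XXO/X../O.O depth 11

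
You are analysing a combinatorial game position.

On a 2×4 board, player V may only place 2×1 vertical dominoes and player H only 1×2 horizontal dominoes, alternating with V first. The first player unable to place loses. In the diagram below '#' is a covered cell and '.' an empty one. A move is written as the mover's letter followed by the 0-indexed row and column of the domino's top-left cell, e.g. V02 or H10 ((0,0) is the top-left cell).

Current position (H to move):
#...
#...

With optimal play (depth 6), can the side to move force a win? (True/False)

[#.../#...] H move#1: H01:+1/###./#...*, H02:+1/#.##/#..., H11:+1/#.../###., H12:+1/#.../#.##
[###./#...] V move#2: V03:-1/####/#..#*
[####/#..#] H move#3: H11:+1/####/####*
[####/####] end (terminal -1, V#4); searched #.../#... to 6

H winning at [#.../#...]: True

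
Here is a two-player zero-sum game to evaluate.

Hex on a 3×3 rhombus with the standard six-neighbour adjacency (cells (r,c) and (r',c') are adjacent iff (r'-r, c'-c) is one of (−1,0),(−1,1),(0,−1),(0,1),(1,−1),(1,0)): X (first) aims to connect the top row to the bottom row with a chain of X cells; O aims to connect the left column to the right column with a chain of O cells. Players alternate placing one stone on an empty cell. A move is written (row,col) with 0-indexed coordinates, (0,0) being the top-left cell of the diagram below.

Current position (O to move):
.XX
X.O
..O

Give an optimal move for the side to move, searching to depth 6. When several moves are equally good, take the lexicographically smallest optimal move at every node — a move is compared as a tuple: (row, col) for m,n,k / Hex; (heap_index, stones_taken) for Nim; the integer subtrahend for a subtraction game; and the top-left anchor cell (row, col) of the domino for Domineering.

ply 1, O at .XX/X.O/..O | (0,0)=-1→OXX/X.O/..O; (1,1)=-1→.XX/XOO/..O; (2,0)=+1→.XX/X.O/O.O*; (2,1)=-1→.XX/X.O/.OO
ply 2, X at .XX/X.O/O.O | (0,0)=-1→XXX/X.O/O.O*; (1,1)=-1→.XX/XXO/O.O; (2,1)=-1→.XX/X.O/OXO
ply 3, O at XXX/X.O/O.O | (1,1)=+1→XXX/XOO/O.O*; (2,1)=+1→XXX/X.O/OOO
ply 4: XXX/XOO/O.O is terminal -1 (X); from .XX/X.O/..O depth 6

O's best at [.XX/X.O/..O]: (2,0)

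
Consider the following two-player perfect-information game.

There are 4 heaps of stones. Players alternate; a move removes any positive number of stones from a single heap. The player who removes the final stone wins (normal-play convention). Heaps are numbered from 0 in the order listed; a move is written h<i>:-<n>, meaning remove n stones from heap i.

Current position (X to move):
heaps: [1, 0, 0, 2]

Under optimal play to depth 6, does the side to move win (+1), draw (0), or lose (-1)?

value((1,0,0,2), X) = +1

p1 X@[(1,0,0,2)]: h0:-1[(0,0,0,2)]-1 h3:-1[(1,0,0,1)]+1* h3:-2[(1,0,0,0)]-1
p2 O@[(1,0,0,1)]: h0:-1[(0,0,0,1)]-1* h3:-1[(1,0,0,0)]-1
p3 X@[(0,0,0,1)]: h3:-1[(0,0,0,0)]+1*
p4 O@[(0,0,0,0)] terminal -1; root [(1,0,0,2)] d6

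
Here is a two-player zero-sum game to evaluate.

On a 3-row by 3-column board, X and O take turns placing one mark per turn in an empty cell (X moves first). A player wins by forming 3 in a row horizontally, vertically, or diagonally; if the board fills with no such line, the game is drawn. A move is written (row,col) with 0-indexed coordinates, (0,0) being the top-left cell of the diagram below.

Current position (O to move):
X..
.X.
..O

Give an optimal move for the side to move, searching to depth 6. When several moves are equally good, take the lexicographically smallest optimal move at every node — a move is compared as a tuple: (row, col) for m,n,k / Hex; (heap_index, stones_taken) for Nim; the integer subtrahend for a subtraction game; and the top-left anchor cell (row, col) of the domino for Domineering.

O's best at [X../.X./..O]: (0,2)

p1 O@[X../.X./..O]: (0,1)[XO./.X./..O]-1 (0,2)[X.O/.X./..O]+0* (1,0)[X../OX./..O]-1 (1,2)[X../.XO/..O]-1 (2,0)[X../.X./O.O]+0 (2,1)[X../.X./.OO]-1
p2 X@[X.O/.X./..O]: (0,1)[XXO/.X./..O]-1 (1,0)[X.O/XX./..O]-1 (1,2)[X.O/.XX/..O]+0* (2,0)[X.O/.X./X.O]-1 (2,1)[X.O/.X./.XO]-1
p3 O@[X.O/.XX/..O]: (0,1)[XOO/.XX/..O]-1 (1,0)[X.O/OXX/..O]+0* (2,0)[X.O/.XX/O.O]-1 (2,1)[X.O/.XX/.OO]-1
p4 X@[X.O/OXX/..O]: (0,1)[XXO/OXX/..O]+0* (2,0)[X.O/OXX/X.O]+0 (2,1)[X.O/OXX/.XO]+0
p5 O@[XXO/OXX/..O]: (2,0)[XXO/OXX/O.O]-1 (2,1)[XXO/OXX/.OO]+0*
p6 X@[XXO/OXX/.OO]: (2,0)[XXO/OXX/XOO]+0*
p7 O@[XXO/OXX/XOO] terminal +0; root [X../.X./..O] d6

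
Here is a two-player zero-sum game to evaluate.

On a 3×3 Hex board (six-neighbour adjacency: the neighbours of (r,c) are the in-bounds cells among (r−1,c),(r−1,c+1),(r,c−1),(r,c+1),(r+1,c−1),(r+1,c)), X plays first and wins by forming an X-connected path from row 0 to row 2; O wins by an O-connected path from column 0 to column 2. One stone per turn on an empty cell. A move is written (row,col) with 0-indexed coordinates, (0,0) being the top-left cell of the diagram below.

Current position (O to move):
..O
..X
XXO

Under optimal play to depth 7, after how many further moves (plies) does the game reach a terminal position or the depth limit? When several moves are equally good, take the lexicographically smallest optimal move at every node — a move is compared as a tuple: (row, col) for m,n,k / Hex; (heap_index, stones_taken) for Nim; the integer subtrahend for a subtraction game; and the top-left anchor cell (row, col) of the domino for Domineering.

ply 1, O at ..O/..X/XXO | (0,0)=-1→O.O/..X/XXO; (0,1)=+1→.OO/..X/XXO*; (1,0)=+1→..O/O.X/XXO; (1,1)=-1→..O/.OX/XXO
ply 2, X at .OO/..X/XXO | (0,0)=-1→XOO/..X/XXO*; (1,0)=-1→.OO/X.X/XXO; (1,1)=-1→.OO/.XX/XXO
ply 3, O at XOO/..X/XXO | (1,0)=+1→XOO/O.X/XXO*; (1,1)=-1→XOO/.OX/XXO
ply 4: XOO/O.X/XXO is terminal -1 (X); from ..O/..X/XXO depth 7

PV length from [..O/..X/XXO]: 3 plies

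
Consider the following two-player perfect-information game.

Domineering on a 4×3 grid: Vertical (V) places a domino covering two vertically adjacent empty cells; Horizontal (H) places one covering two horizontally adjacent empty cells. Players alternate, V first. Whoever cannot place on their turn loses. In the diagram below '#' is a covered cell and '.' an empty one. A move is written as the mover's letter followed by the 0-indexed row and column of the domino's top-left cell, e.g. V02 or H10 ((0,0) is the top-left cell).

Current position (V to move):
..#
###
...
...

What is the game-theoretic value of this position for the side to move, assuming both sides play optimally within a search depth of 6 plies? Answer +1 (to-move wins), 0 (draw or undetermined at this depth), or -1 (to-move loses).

ply 1, V at ..#/###/.../... | V20=-1→..#/###/#../#..; V21=+1→..#/###/.#./.#.*; V22=-1→..#/###/..#/..#
ply 2, H at ..#/###/.#./.#. | H00=-1→###/###/.#./.#.*
ply 3, V at ###/###/.#./.#. | V20=+1→###/###/##./##.*; V22=+1→###/###/.##/.##
ply 4: ###/###/##./##. is terminal -1 (H); from ..#/###/.../... depth 6

value(..#/###/.../..., V) = +1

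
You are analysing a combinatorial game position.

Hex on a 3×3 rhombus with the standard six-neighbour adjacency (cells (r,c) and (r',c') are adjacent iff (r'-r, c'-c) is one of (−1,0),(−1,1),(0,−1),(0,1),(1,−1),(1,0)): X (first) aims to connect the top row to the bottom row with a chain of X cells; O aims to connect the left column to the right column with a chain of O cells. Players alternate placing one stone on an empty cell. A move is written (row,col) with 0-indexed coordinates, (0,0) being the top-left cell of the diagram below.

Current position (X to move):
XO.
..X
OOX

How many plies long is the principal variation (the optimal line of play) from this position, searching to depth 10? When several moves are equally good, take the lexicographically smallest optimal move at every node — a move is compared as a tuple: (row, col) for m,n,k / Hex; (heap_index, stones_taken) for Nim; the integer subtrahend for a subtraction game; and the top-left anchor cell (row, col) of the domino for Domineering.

PV length from [XO./..X/OOX]: 1 ply

p1 X@[XO./..X/OOX]: (0,2)[XOX/..X/OOX]+1* (1,0)[XO./X.X/OOX]+1 (1,1)[XO./.XX/OOX]+1
p2 O@[XOX/..X/OOX] terminal -1; root [XO./..X/OOX] d10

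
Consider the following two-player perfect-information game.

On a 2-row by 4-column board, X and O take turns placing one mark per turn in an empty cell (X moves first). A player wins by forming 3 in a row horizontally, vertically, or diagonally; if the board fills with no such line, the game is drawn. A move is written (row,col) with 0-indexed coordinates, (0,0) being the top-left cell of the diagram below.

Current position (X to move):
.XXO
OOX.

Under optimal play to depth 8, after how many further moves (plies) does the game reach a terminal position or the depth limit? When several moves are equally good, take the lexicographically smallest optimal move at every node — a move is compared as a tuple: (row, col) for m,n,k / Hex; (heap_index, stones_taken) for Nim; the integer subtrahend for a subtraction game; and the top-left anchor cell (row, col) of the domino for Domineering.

[.XXO/OOX.] X move#1: (0,0):+1/XXXO/OOX.*, (1,3):+0/.XXO/OOXX
[XXXO/OOX.] end (terminal -1, O#2); searched .XXO/OOX. to 8

PV length from [.XXO/OOX.]: 1 ply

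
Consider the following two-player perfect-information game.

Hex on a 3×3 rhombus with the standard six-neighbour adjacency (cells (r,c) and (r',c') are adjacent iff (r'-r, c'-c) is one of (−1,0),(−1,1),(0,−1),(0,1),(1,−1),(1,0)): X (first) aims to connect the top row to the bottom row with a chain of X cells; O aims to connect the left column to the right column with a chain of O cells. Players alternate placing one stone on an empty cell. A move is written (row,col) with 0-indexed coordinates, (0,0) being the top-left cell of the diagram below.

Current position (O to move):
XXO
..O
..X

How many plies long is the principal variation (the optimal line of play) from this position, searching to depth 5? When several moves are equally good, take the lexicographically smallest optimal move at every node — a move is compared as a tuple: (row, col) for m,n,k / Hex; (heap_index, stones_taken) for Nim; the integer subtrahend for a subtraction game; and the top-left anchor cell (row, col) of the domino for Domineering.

PV length from [XXO/..O/..X]: 3 plies

p1 O@[XXO/..O/..X]: (1,0)[XXO/O.O/..X]-1 (1,1)[XXO/.OO/..X]+1* (2,0)[XXO/..O/O.X]+1 (2,1)[XXO/..O/.OX]-1
p2 X@[XXO/.OO/..X]: (1,0)[XXO/XOO/..X]-1* (2,0)[XXO/.OO/X.X]-1 (2,1)[XXO/.OO/.XX]-1
p3 O@[XXO/XOO/..X]: (2,0)[XXO/XOO/O.X]+1* (2,1)[XXO/XOO/.OX]-1
p4 X@[XXO/XOO/O.X] terminal -1; root [XXO/..O/..X] d5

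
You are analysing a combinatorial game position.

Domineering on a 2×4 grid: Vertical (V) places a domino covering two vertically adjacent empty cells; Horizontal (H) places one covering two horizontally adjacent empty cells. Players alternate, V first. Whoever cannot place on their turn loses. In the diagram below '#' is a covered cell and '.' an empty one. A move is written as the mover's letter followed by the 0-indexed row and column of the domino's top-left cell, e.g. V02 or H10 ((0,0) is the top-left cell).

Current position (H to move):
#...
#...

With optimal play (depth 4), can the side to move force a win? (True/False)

ply 1, H at #.../#... | H01=+1→###./#...*; H02=+1→#.##/#...; H11=+1→#.../###.; H12=+1→#.../#.##
ply 2, V at ###./#... | V03=-1→####/#..#*
ply 3, H at ####/#..# | H11=+1→####/####*
ply 4: ####/#### is terminal -1 (V); from #.../#... depth 4

H winning at [#.../#...]: True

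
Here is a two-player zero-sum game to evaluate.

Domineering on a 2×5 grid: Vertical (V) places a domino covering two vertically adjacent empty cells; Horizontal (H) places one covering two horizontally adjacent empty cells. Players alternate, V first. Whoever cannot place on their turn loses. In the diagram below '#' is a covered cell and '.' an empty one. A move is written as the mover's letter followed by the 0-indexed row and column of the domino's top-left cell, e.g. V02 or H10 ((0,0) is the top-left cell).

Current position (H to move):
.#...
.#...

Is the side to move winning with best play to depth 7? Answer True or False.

H winning at [.#.../.#...]: False

p1 H@[.#.../.#...]: H02[.###./.#...]-1* H03[.#.##/.#...]-1 H12[.#.../.###.]-1 H13[.#.../.#.##]-1
p2 V@[.###./.#...]: V00[####./##...]-1 V04[.####/.#..#]+1*
p3 H@[.####/.#..#]: H12[.####/.####]-1*
p4 V@[.####/.####]: V00[#####/#####]+1*
p5 H@[#####/#####] terminal -1; root [.#.../.#...] d7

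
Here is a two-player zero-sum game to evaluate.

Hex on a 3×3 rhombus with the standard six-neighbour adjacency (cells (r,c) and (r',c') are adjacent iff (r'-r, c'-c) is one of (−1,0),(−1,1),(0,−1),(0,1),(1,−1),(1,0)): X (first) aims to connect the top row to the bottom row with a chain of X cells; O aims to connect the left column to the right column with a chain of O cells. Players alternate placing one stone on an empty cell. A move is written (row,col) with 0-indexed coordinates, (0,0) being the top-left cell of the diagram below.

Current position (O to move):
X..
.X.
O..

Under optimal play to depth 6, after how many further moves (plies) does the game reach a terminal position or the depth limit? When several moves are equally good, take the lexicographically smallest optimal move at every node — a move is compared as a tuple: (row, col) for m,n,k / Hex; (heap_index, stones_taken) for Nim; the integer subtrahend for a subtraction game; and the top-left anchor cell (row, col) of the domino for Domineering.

PV length from [X../.X./O..]: 5 plies

ply 1, O at X../.X./O.. | (0,1)=-1→XO./.X./O..; (0,2)=-1→X.O/.X./O..; (1,0)=-1→X../OX./O..; (1,2)=-1→X../.XO/O..; (2,1)=+1→X../.X./OO.*; (2,2)=-1→X../.X./O.O
ply 2, X at X../.X./OO. | (0,1)=-1→XX./.X./OO.*; (0,2)=-1→X.X/.X./OO.; (1,0)=-1→X../XX./OO.; (1,2)=-1→X../.XX/OO.; (2,2)=-1→X../.X./OOX
ply 3, O at XX./.X./OO. | (0,2)=+1→XXO/.X./OO.*; (1,0)=+1→XX./OX./OO.; (1,2)=+1→XX./.XO/OO.; (2,2)=+1→XX./.X./OOO
ply 4, X at XXO/.X./OO. | (1,0)=-1→XXO/XX./OO.*; (1,2)=-1→XXO/.XX/OO.; (2,2)=-1→XXO/.X./OOX
ply 5, O at XXO/XX./OO. | (1,2)=+1→XXO/XXO/OO.*; (2,2)=+1→XXO/XX./OOO
ply 6: XXO/XXO/OO. is terminal -1 (X); from X../.X./O.. depth 6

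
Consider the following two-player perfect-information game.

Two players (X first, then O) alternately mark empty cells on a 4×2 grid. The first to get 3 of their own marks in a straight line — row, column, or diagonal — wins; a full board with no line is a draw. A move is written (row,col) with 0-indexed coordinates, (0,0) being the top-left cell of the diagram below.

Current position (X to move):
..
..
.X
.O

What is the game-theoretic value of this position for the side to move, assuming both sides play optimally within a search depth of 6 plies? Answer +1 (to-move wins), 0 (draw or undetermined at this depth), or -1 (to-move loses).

ply 1, X at ../../.X/.O | (0,0)=+0→X./../.X/.O*; (0,1)=+0→.X/../.X/.O; (1,0)=+0→../X./.X/.O; (1,1)=+0→../.X/.X/.O; (2,0)=+0→../../XX/.O; (3,0)=+0→../../.X/XO
ply 2, O at X./../.X/.O | (0,1)=+0→XO/../.X/.O*; (1,0)=+0→X./O./.X/.O; (1,1)=+0→X./.O/.X/.O; (2,0)=+0→X./../OX/.O; (3,0)=+0→X./../.X/OO
ply 3, X at XO/../.X/.O | (1,0)=+0→XO/X./.X/.O*; (1,1)=+0→XO/.X/.X/.O; (2,0)=+0→XO/../XX/.O; (3,0)=+0→XO/../.X/XO
ply 4, O at XO/X./.X/.O | (1,1)=-1→XO/XO/.X/.O; (2,0)=+0→XO/X./OX/.O*; (3,0)=-1→XO/X./.X/OO
ply 5, X at XO/X./OX/.O | (1,1)=+0→XO/XX/OX/.O*; (3,0)=+0→XO/X./OX/XO
ply 6, O at XO/XX/OX/.O | (3,0)=+0→XO/XX/OX/OO*
ply 7: XO/XX/OX/OO is terminal +0 (X); from ../../.X/.O depth 6

value(../../.X/.O, X) = 0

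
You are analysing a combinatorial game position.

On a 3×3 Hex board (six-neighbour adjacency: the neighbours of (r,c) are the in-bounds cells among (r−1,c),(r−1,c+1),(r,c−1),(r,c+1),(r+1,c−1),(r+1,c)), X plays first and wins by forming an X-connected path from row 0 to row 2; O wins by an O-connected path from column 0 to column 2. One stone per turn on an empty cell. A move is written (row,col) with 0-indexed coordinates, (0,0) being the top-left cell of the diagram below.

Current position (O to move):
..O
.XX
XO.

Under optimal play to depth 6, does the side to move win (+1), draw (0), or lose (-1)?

p1 O@[..O/.XX/XO.]: (0,0)[O.O/.XX/XO.]-1 (0,1)[.OO/.XX/XO.]+1* (1,0)[..O/OXX/XO.]-1 (2,2)[..O/.XX/XOO]-1
p2 X@[.OO/.XX/XO.]: (0,0)[XOO/.XX/XO.]-1* (1,0)[.OO/XXX/XO.]-1 (2,2)[.OO/.XX/XOX]-1
p3 O@[XOO/.XX/XO.]: (1,0)[XOO/OXX/XO.]+1* (2,2)[XOO/.XX/XOO]-1
p4 X@[XOO/OXX/XO.] terminal -1; root [..O/.XX/XO.] d6

value(..O/.XX/XO., O) = +1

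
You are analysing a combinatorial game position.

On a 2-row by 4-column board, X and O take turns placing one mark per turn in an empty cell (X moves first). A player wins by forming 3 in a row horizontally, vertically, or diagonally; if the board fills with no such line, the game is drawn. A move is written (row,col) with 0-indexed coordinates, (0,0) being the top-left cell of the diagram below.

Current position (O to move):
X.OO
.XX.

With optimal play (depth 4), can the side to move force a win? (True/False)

ply 1, O at X.OO/.XX. | (0,1)=+1→XOOO/.XX.*; (1,0)=-1→X.OO/OXX.; (1,3)=-1→X.OO/.XXO
ply 2: XOOO/.XX. is terminal -1 (X); from X.OO/.XX. depth 4

O winning at [X.OO/.XX.]: True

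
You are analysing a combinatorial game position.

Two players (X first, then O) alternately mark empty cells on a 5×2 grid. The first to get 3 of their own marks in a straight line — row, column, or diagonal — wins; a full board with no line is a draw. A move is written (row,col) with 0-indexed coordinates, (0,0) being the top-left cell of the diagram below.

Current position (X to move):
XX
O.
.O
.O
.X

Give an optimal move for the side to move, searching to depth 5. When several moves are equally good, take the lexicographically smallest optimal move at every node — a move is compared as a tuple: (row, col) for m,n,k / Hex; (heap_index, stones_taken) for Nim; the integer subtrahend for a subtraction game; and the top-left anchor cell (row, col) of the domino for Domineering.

X's best at [XX/O./.O/.O/.X]: (1,1)

p1 X@[XX/O./.O/.O/.X]: (1,1)[XX/OX/.O/.O/.X]+0* (2,0)[XX/O./XO/.O/.X]-1 (3,0)[XX/O./.O/XO/.X]-1 (4,0)[XX/O./.O/.O/XX]-1
p2 O@[XX/OX/.O/.O/.X]: (2,0)[XX/OX/OO/.O/.X]+0* (3,0)[XX/OX/.O/OO/.X]+0 (4,0)[XX/OX/.O/.O/OX]+0
p3 X@[XX/OX/OO/.O/.X]: (3,0)[XX/OX/OO/XO/.X]+0* (4,0)[XX/OX/OO/.O/XX]-1
p4 O@[XX/OX/OO/XO/.X]: (4,0)[XX/OX/OO/XO/OX]+0*
p5 X@[XX/OX/OO/XO/OX] terminal +0; root [XX/O./.O/.O/.X] d5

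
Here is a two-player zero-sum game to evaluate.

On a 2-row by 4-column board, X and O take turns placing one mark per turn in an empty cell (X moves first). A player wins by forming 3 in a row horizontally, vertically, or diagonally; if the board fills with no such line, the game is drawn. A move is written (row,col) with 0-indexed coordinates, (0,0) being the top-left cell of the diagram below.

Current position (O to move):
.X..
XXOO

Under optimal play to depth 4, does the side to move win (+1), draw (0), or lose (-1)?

value(.X../XXOO, O) = 0

ply 1, O at .X../XXOO | (0,0)=+0→OX../XXOO*; (0,2)=+0→.XO./XXOO; (0,3)=+0→.X.O/XXOO
ply 2, X at OX../XXOO | (0,2)=+0→OXX./XXOO*; (0,3)=+0→OX.X/XXOO
ply 3, O at OXX./XXOO | (0,3)=+0→OXXO/XXOO*
ply 4: OXXO/XXOO is terminal +0 (X); from .X../XXOO depth 4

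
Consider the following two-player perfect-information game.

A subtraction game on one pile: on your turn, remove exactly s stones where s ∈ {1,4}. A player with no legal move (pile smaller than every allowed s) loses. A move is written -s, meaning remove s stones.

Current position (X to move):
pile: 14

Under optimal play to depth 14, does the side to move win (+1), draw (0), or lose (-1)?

[14] X move#1: -1:-1/13, -4:+1/10*
[10] O move#2: -1:-1/9*, -4:-1/6
[9] X move#3: -1:-1/8, -4:+1/5*
[5] O move#4: -1:-1/4*, -4:-1/1
[4] X move#5: -1:-1/3, -4:+1/0*
[0] end (terminal -1, O#6); searched 14 to 14

value(14, X) = +1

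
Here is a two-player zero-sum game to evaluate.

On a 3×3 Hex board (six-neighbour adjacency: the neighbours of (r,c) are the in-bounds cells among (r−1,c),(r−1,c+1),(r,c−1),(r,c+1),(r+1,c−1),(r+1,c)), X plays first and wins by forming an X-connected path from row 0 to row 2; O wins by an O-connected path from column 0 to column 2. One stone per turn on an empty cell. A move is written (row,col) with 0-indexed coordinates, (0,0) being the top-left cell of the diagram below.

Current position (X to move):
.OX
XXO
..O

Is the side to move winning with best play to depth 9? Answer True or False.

[.OX/XXO/..O] X move#1: (0,0):+1/XOX/XXO/..O*, (2,0):+1/.OX/XXO/X.O, (2,1):+1/.OX/XXO/.XO
[XOX/XXO/..O] O move#2: (2,0):-1/XOX/XXO/O.O*, (2,1):-1/XOX/XXO/.OO
[XOX/XXO/O.O] X move#3: (2,1):+1/XOX/XXO/OXO*
[XOX/XXO/OXO] end (terminal -1, O#4); searched .OX/XXO/..O to 9

X winning at [.OX/XXO/..O]: True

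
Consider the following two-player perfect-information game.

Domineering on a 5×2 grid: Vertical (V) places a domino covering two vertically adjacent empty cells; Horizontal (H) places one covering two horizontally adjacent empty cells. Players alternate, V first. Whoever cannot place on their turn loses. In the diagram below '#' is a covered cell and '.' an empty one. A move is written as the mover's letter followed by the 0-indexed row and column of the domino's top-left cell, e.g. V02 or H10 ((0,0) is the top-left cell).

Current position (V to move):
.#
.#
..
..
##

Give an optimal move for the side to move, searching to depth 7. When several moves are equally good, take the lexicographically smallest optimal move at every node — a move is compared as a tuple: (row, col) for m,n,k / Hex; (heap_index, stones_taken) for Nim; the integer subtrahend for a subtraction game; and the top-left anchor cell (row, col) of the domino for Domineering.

ply 1, V at .#/.#/../../## | V00=-1→##/##/../../##; V10=-1→.#/##/#./../##; V20=+1→.#/.#/#./#./##*; V21=+1→.#/.#/.#/.#/##
ply 2: .#/.#/#./#./## is terminal -1 (H); from .#/.#/../../## depth 7

V's best at [.#/.#/../../##]: V20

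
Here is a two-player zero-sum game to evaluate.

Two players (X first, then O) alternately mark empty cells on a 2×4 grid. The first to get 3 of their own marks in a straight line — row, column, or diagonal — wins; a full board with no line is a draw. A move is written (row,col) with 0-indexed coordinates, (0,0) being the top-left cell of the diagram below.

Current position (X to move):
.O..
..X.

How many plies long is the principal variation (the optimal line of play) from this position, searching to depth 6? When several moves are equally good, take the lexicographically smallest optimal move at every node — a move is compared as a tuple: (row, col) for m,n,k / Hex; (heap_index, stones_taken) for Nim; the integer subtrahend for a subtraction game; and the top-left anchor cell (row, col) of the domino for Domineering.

PV length from [.O../..X.]: 5 plies

ply 1, X at .O../..X. | (0,0)=+0→XO../..X.; (0,2)=+0→.OX./..X.; (0,3)=+0→.O.X/..X.; (1,0)=+0→.O../X.X.; (1,1)=+1→.O../.XX.*; (1,3)=+0→.O../..XX
ply 2, O at .O../.XX. | (0,0)=-1→OO../.XX.*; (0,2)=-1→.OO./.XX.; (0,3)=-1→.O.O/.XX.; (1,0)=-1→.O../OXX.; (1,3)=-1→.O../.XXO
ply 3, X at OO../.XX. | (0,2)=+1→OOX./.XX.*; (0,3)=-1→OO.X/.XX.; (1,0)=+1→OO../XXX.; (1,3)=+1→OO../.XXX
ply 4, O at OOX./.XX. | (0,3)=-1→OOXO/.XX.*; (1,0)=-1→OOX./OXX.; (1,3)=-1→OOX./.XXO
ply 5, X at OOXO/.XX. | (1,0)=+1→OOXO/XXX.*; (1,3)=+1→OOXO/.XXX
ply 6: OOXO/XXX. is terminal -1 (O); from .O../..X. depth 6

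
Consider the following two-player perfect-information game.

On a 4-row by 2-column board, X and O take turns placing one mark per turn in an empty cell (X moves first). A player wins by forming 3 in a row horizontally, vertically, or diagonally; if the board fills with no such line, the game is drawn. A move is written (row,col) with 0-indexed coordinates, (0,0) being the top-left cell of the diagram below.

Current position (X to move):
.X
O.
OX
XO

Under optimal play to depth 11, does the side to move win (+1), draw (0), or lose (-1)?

value(.X/O./OX/XO, X) = +1

[.X/O./OX/XO] X move#1: (0,0):+0/XX/O./OX/XO, (1,1):+1/.X/OX/OX/XO*
[.X/OX/OX/XO] end (terminal -1, O#2); searched .X/O./OX/XO to 11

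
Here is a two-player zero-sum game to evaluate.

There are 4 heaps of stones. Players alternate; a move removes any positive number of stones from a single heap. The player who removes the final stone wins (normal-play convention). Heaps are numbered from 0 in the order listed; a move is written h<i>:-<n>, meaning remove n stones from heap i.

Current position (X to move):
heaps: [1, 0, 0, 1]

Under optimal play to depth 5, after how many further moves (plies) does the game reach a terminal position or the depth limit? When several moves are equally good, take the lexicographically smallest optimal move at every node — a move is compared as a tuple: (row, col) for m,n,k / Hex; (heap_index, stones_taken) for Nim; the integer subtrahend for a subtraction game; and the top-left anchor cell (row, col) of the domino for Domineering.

PV length from [(1,0,0,1)]: 2 plies

[(1,0,0,1)] X move#1: h0:-1:-1/(0,0,0,1)*, h3:-1:-1/(1,0,0,0)
[(0,0,0,1)] O move#2: h3:-1:+1/(0,0,0,0)*
[(0,0,0,0)] end (terminal -1, X#3); searched (1,0,0,1) to 5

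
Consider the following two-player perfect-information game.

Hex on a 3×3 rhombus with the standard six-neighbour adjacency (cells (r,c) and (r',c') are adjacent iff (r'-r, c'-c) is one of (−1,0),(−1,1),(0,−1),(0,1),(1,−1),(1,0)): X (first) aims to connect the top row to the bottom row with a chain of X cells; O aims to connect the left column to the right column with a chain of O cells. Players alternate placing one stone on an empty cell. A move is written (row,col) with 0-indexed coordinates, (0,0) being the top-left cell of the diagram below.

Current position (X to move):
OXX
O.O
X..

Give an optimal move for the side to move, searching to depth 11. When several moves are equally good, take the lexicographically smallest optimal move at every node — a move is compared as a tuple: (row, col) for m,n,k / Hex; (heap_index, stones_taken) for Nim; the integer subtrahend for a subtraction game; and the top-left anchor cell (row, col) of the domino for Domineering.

p1 X@[OXX/O.O/X..]: (1,1)[OXX/OXO/X..]+1* (2,1)[OXX/O.O/XX.]-1 (2,2)[OXX/O.O/X.X]-1
p2 O@[OXX/OXO/X..] terminal -1; root [OXX/O.O/X..] d11

X's best at [OXX/O.O/X..]: (1,1)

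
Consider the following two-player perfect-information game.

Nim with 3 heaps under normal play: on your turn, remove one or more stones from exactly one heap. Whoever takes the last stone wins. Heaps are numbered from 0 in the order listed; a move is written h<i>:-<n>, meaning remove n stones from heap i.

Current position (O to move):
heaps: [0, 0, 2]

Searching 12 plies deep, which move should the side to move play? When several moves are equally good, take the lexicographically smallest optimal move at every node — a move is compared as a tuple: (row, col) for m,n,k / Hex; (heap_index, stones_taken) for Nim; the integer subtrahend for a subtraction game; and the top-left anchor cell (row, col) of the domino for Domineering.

O's best at [(0,0,2)]: h2:-2

ply 1, O at (0,0,2) | h2:-1=-1→(0,0,1); h2:-2=+1→(0,0,0)*
ply 2: (0,0,0) is terminal -1 (X); from (0,0,2) depth 12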